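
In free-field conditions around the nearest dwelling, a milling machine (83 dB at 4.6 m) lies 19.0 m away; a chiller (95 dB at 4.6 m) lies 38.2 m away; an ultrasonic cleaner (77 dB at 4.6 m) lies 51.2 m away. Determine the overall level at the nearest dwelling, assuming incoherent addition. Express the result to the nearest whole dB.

Propagate each source to the receiver with L = L_ref − 20·log₁₀(r/r_ref), then add intensities.
milling machine: 83 − 20·log₁₀(19.0/4.6) = 83 − 12.32 = 70.68 dB.
chiller: 95 − 20·log₁₀(38.2/4.6) = 95 − 18.39 = 76.61 dB.
ultrasonic cleaner: 77 − 20·log₁₀(51.2/4.6) = 77 − 20.93 = 56.07 dB.
Σ 10^(L/10) = 5.796e+07 → L_total = 10·log₁₀(5.796e+07) = 77.63 dB.

78 dB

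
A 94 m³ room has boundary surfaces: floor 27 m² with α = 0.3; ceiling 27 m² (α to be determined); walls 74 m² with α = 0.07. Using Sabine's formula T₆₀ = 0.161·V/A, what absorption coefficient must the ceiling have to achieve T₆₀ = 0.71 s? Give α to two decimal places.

Required total absorption A = 0.161·94/0.71 = 21.32 m².
Absorption from the other surfaces = 27·0.3 + 74·0.07 = 13.28 m², so the ceiling must supply 8.04 m² over 27 m².
α = 8.04/27 = 0.298.

0.30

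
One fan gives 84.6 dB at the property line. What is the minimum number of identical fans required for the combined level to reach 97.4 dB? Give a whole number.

N identical sources give L₁ + 10·log₁₀ N, so require 10·log₁₀ N ≥ 97.4 − 84.6 = 12.8 dB.
N ≥ 10^(12.8/10) = 19.055, so N = 20.

20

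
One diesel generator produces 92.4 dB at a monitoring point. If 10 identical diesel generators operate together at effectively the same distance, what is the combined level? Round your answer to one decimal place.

L_total = L₁ + 10·log₁₀ N for N identical incoherent sources.
L_total = 92.4 + 10·log₁₀(10) = 92.4 + 10.000 = 102.40 dB.

102.4 dB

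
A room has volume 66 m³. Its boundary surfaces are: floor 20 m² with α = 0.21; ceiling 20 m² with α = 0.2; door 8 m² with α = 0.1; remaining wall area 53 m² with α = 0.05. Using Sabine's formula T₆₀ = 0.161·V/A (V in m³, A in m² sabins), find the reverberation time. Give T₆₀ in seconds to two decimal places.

Total absorption A = 20·0.21 + 20·0.2 + 8·0.1 + 53·0.05 = 11.65 m² sabins.
T₆₀ = 0.161 × 66 / 11.65 = 0.912 s.

0.91 s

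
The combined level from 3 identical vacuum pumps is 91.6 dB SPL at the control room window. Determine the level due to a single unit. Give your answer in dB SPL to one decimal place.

86.8 dB SPL

Dividing the total intensity by 3 lowers the level by 10·log₁₀ 3 = 4.771 dB: L₁ = 91.6 − 4.771.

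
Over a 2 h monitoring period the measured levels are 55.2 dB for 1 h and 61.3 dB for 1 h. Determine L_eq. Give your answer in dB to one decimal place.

59.2 dB

Weight each interval's intensity by its duration and average over T = 2 h:
Σ tᵢ·10^(Lᵢ/10) = 1·10^(55.2/10) + 1·10^(61.3/10) = 1.680e+06.
L_eq = 10·log₁₀(1.680e+06/2) = 59.24 dB.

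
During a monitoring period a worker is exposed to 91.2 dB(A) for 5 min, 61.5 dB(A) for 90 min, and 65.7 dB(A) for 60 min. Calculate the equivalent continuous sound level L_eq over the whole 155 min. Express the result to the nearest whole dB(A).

77 dB(A)

L_eq = 10·log₁₀[(1/T)·Σ tᵢ·10^(Lᵢ/10)] with T = 155 min.
Σ tᵢ·10^(Lᵢ/10) = 5·10^(91.2/10) + 90·10^(61.5/10) + 60·10^(65.7/10) = 6.941e+09.
L_eq = 10·log₁₀(6.941e+09/155) = 76.51 dB(A).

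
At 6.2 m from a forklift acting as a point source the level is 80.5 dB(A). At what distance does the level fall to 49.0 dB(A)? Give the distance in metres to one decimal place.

The 31.5 dB drop corresponds to a distance ratio of 10^(31.5/20) for a point source.
r₂ = 6.2·10^((80.5−49.0)/20) = 6.2·10^(31.5/20) = 233.02 m.

233.0 m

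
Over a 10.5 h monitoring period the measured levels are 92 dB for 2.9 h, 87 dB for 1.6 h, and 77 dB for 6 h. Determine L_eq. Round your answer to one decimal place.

87.3 dB

L_eq = 10·log₁₀[(1/T)·Σ tᵢ·10^(Lᵢ/10)] with T = 10.5 h.
Σ tᵢ·10^(Lᵢ/10) = 2.9·10^(92/10) + 1.6·10^(87/10) + 6·10^(77/10) = 5.699e+09.
L_eq = 10·log₁₀(5.699e+09/10.5) = 87.35 dB.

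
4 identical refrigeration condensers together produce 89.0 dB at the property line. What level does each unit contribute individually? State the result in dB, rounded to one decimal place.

4 equal contributions raise the level by 10·log₁₀ 4 = 6.021 dB, so each unit alone gives 89.0 − 6.021.

83.0 dB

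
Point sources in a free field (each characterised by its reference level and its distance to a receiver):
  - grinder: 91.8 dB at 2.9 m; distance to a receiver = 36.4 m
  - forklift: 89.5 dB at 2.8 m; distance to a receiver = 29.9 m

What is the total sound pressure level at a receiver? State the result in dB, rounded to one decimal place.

72.4 dB

Propagate each source to the receiver with L = L_ref − 20·log₁₀(r/r_ref), then add intensities.
grinder: 91.8 − 20·log₁₀(36.4/2.9) = 91.8 − 21.97 = 69.83 dB.
forklift: 89.5 − 20·log₁₀(29.9/2.8) = 89.5 − 20.57 = 68.93 dB.
Σ 10^(L/10) = 1.742e+07 → L_total = 10·log₁₀(1.742e+07) = 72.41 dB.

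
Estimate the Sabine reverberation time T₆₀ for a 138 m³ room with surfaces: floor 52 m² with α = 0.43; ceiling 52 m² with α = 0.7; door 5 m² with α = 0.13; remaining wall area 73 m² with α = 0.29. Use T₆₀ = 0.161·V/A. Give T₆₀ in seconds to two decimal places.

0.28 s

Summing Sᵢαᵢ: 52·0.43 + 52·0.7 + 5·0.13 + 73·0.29 = 80.58 m².
T₆₀ = 0.161·V/A = 0.161·138/80.58 = 0.276 s.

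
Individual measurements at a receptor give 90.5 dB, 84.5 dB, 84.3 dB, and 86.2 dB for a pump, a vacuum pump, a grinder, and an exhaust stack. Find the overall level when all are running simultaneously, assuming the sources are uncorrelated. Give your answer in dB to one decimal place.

For uncorrelated sources the intensities add, so convert each level to linear form, sum, and take 10·log₁₀ of the total.
Σ 10^(L/10) = 10^(90.5/10) + 10^(84.5/10) + 10^(84.3/10) + 10^(86.2/10) = 2.090e+09.
L_total = 10·log₁₀(2.090e+09) = 93.20 dB.

93.2 dB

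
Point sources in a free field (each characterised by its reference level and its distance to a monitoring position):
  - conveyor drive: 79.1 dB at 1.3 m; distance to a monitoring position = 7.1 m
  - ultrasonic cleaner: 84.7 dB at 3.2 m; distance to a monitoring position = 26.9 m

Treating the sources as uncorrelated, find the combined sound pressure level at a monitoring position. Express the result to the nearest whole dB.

Apply inverse-square spreading to bring every level to the receiver, then sum 10^(L/10).
conveyor drive: 79.1 − 20·log₁₀(7.1/1.3) = 79.1 − 14.75 = 64.35 dB.
ultrasonic cleaner: 84.7 − 20·log₁₀(26.9/3.2) = 84.7 − 18.49 = 66.21 dB.
Σ 10^(L/10) = 6.901e+06 → L_total = 10·log₁₀(6.901e+06) = 68.39 dB.

68 dB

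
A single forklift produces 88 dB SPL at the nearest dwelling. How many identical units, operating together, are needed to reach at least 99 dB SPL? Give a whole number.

Need L₁ + 10·log₁₀ N ≥ 99, i.e. log₁₀ N ≥ 1.10.
N ≥ 10^(11.0/10) = 12.589, so N = 13.

13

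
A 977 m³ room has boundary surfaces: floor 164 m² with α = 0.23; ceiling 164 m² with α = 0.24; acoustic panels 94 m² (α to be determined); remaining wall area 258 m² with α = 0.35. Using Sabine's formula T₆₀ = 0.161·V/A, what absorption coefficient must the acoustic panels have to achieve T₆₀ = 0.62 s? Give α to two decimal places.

0.92

Required total absorption A = 0.161·977/0.62 = 253.70 m².
Absorption from the other surfaces = 164·0.23 + 164·0.24 + 258·0.35 = 167.38 m², so the acoustic panels must supply 86.32 m² over 94 m².
α = 86.32/94 = 0.918.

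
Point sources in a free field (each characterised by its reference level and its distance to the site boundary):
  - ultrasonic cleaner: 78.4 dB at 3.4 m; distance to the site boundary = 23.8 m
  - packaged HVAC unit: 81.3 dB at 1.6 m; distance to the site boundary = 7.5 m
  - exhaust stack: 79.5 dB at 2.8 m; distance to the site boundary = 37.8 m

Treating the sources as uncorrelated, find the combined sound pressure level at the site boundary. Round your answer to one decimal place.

69.1 dB

First find each source's level at the receiver (point-source: −20·log₁₀(r/r_ref)), then combine on an intensity basis.
ultrasonic cleaner: 78.4 − 20·log₁₀(23.8/3.4) = 78.4 − 16.90 = 61.50 dB.
packaged HVAC unit: 81.3 − 20·log₁₀(7.5/1.6) = 81.3 − 13.42 = 67.88 dB.
exhaust stack: 79.5 − 20·log₁₀(37.8/2.8) = 79.5 − 22.61 = 56.89 dB.
Σ 10^(L/10) = 8.040e+06 → L_total = 10·log₁₀(8.040e+06) = 69.05 dB.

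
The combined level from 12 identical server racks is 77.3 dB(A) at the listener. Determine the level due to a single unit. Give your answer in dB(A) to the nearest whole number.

67 dB(A)

For N identical incoherent sources L_total = L₁ + 10·log₁₀ N, so L₁ = 77.3 − 10·log₁₀(12) = 77.3 − 10.792.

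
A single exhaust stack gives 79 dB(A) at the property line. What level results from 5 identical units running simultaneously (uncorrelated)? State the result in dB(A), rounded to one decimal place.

86.0 dB(A)

With 5 equal, uncorrelated contributions the intensity is 5× that of one unit, giving a rise of 10·log₁₀ 5.
L_total = 79 + 10·log₁₀(5) = 79 + 6.990 = 85.99 dB(A).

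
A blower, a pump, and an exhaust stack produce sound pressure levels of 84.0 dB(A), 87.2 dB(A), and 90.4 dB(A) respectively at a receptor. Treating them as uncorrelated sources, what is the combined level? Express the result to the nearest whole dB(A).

Incoherent sources combine by intensity addition: L_total = 10·log₁₀(Σ 10^(L_i/10)).
Σ 10^(L/10) = 10^(84.0/10) + 10^(87.2/10) + 10^(90.4/10) = 1.872e+09.
L_total = 10·log₁₀(1.872e+09) = 92.72 dB(A).

93 dB(A)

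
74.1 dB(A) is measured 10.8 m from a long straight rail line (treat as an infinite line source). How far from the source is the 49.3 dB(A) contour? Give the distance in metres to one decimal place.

3261.5 m

Line-source spreading drops the level by 10·log₁₀(r₂/r₁); inverting, r₂/r₁ = 10^(ΔL/10).
r₂ = 10.8·10^((74.1−49.3)/10) = 10.8·10^(24.8/10) = 3261.55 m.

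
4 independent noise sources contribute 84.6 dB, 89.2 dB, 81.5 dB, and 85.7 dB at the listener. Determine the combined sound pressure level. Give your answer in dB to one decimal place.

For uncorrelated sources the intensities add, so convert each level to linear form, sum, and take 10·log₁₀ of the total.
Σ 10^(L/10) = 10^(84.6/10) + 10^(89.2/10) + 10^(81.5/10) + 10^(85.7/10) = 1.633e+09.
L_total = 10·log₁₀(1.633e+09) = 92.13 dB.

92.1 dB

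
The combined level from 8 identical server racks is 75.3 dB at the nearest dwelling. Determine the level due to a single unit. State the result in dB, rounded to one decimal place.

66.3 dB

8 equal contributions raise the level by 10·log₁₀ 8 = 9.031 dB, so each unit alone gives 75.3 − 9.031.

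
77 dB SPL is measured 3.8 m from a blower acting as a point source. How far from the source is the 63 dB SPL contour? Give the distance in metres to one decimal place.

19.0 m

Point-source spreading drops the level by 20·log₁₀(r₂/r₁); inverting, r₂/r₁ = 10^(ΔL/20).
r₂ = 3.8·10^((77−63)/20) = 3.8·10^(14.0/20) = 19.05 m.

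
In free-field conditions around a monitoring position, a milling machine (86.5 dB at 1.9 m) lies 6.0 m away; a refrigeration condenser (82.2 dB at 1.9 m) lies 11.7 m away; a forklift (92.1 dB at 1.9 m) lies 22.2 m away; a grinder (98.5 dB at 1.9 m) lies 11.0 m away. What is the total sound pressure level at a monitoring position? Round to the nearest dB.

84 dB

First find each source's level at the receiver (point-source: −20·log₁₀(r/r_ref)), then combine on an intensity basis.
milling machine: 86.5 − 20·log₁₀(6.0/1.9) = 86.5 − 9.99 = 76.51 dB.
refrigeration condenser: 82.2 − 20·log₁₀(11.7/1.9) = 82.2 − 15.79 = 66.41 dB.
forklift: 92.1 − 20·log₁₀(22.2/1.9) = 92.1 − 21.35 = 70.75 dB.
grinder: 98.5 − 20·log₁₀(11.0/1.9) = 98.5 − 15.25 = 83.25 dB.
Σ 10^(L/10) = 2.723e+08 → L_total = 10·log₁₀(2.723e+08) = 84.35 dB.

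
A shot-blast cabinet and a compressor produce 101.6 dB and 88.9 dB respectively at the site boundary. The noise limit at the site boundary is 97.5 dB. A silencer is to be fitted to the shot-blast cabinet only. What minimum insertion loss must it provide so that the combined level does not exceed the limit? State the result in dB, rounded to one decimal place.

4.7 dB

The untreated sources together contribute 10^(88.9/10) = 7.762e+08, i.e. 88.90 dB.
The limit corresponds to 10^(97.5/10) = 5.623e+09; subtracting the fixed part leaves 4.847e+09 for the shot-blast cabinet, i.e. 96.85 dB.
So the shot-blast cabinet must be reduced from 101.6 to 96.85 dB: IL = 4.75 dB.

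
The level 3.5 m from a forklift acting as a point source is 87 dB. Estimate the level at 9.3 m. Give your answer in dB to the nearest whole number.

Spherical spreading from a point source gives a 20·log₁₀(r₂/r₁) drop.
L₂ = 87 − 20·log₁₀(9.3/3.5) = 87 − 8.488 = 78.51 dB.

79 dB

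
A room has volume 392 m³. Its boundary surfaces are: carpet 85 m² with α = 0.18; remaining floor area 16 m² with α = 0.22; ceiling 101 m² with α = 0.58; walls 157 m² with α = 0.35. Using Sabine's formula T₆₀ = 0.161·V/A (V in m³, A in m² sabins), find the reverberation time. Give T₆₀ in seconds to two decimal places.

0.48 s

Summing Sᵢαᵢ: 85·0.18 + 16·0.22 + 101·0.58 + 157·0.35 = 132.35 m².
T₆₀ = 0.161·V/A = 0.161·392/132.35 = 0.477 s.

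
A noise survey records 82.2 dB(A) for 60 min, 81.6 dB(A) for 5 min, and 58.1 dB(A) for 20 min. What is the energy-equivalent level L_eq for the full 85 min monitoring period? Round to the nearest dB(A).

L_eq = 10·log₁₀[(1/T)·Σ tᵢ·10^(Lᵢ/10)] with T = 85 min.
Σ tᵢ·10^(Lᵢ/10) = 60·10^(82.2/10) + 5·10^(81.6/10) + 20·10^(58.1/10) = 1.069e+10.
L_eq = 10·log₁₀(1.069e+10/85) = 81.00 dB(A).

81 dB(A)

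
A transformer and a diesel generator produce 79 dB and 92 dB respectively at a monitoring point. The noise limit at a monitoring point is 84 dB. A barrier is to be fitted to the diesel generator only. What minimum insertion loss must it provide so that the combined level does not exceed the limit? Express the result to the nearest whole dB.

Fixed contribution from the other source: Σ 10^(L/10) = 10^(79/10) = 7.943e+07 (79.00 dB).
The limit corresponds to 10^(84/10) = 2.512e+08; subtracting the fixed part leaves 1.718e+08 for the diesel generator, i.e. 82.35 dB.
So the diesel generator must be reduced from 92 to 82.35 dB: IL = 9.65 dB.

10 dB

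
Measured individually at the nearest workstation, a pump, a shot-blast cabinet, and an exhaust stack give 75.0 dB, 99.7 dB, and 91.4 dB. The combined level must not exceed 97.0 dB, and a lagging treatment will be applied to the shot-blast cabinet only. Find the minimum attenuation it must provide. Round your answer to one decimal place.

The untreated sources together contribute 10^(75.0/10) + 10^(91.4/10) = 1.412e+09, i.e. 91.50 dB.
The limit corresponds to 10^(97.0/10) = 5.012e+09; subtracting the fixed part leaves 3.600e+09 for the shot-blast cabinet, i.e. 95.56 dB.
Required insertion loss = 99.7 − 95.56 = 4.14 dB.

4.1 dB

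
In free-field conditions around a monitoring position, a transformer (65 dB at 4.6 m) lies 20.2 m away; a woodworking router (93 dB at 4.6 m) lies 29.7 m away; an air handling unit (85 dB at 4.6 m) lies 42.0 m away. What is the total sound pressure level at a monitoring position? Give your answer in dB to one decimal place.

Apply inverse-square spreading to bring every level to the receiver, then sum 10^(L/10).
transformer: 65 − 20·log₁₀(20.2/4.6) = 65 − 12.85 = 52.15 dB.
woodworking router: 93 − 20·log₁₀(29.7/4.6) = 93 − 16.20 = 76.80 dB.
air handling unit: 85 − 20·log₁₀(42.0/4.6) = 85 − 19.21 = 65.79 dB.
Σ 10^(L/10) = 5.182e+07 → L_total = 10·log₁₀(5.182e+07) = 77.15 dB.

77.1 dB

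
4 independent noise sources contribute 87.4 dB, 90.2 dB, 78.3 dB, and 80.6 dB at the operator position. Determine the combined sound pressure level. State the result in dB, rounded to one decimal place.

For uncorrelated sources the intensities add, so convert each level to linear form, sum, and take 10·log₁₀ of the total.
Σ 10^(L/10) = 10^(87.4/10) + 10^(90.2/10) + 10^(78.3/10) + 10^(80.6/10) = 1.779e+09.
L_total = 10·log₁₀(1.779e+09) = 92.50 dB.

92.5 dB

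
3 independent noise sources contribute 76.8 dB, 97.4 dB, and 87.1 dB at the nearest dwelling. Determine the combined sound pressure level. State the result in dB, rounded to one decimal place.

97.8 dB

For uncorrelated sources the intensities add, so convert each level to linear form, sum, and take 10·log₁₀ of the total.
Σ 10^(L/10) = 10^(76.8/10) + 10^(97.4/10) + 10^(87.1/10) = 6.056e+09.
L_total = 10·log₁₀(6.056e+09) = 97.82 dB.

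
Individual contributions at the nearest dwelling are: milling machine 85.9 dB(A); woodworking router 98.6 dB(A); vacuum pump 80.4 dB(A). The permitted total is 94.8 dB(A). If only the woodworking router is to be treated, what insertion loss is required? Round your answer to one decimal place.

Fixed contribution from the other sources: Σ 10^(L/10) = 10^(85.9/10) + 10^(80.4/10) = 4.987e+08 (86.98 dB(A)).
The limit corresponds to 10^(94.8/10) = 3.020e+09; subtracting the fixed part leaves 2.521e+09 for the woodworking router, i.e. 94.02 dB(A).
So the woodworking router must be reduced from 98.6 to 94.02 dB(A): IL = 4.58 dB.

4.6 dB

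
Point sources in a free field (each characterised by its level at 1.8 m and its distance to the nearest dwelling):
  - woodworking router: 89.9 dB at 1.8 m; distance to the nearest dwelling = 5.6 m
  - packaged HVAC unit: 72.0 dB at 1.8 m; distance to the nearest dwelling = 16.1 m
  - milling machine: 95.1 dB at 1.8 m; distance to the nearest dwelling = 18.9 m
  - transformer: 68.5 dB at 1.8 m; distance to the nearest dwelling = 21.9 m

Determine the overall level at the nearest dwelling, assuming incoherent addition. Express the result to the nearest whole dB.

First find each source's level at the receiver (point-source: −20·log₁₀(r/r_ref)), then combine on an intensity basis.
woodworking router: 89.9 − 20·log₁₀(5.6/1.8) = 89.9 − 9.86 = 80.04 dB.
packaged HVAC unit: 72.0 − 20·log₁₀(16.1/1.8) = 72.0 − 19.03 = 52.97 dB.
milling machine: 95.1 − 20·log₁₀(18.9/1.8) = 95.1 − 20.42 = 74.68 dB.
transformer: 68.5 − 20·log₁₀(21.9/1.8) = 68.5 − 21.70 = 46.80 dB.
Σ 10^(L/10) = 1.306e+08 → L_total = 10·log₁₀(1.306e+08) = 81.16 dB.

81 dB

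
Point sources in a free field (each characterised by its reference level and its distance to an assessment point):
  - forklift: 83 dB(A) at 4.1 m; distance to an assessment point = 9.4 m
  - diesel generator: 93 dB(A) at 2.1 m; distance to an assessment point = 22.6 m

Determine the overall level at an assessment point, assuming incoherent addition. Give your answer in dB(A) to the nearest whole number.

First find each source's level at the receiver (point-source: −20·log₁₀(r/r_ref)), then combine on an intensity basis.
forklift: 83 − 20·log₁₀(9.4/4.1) = 83 − 7.21 = 75.79 dB(A).
diesel generator: 93 − 20·log₁₀(22.6/2.1) = 93 − 20.64 = 72.36 dB(A).
Σ 10^(L/10) = 5.519e+07 → L_total = 10·log₁₀(5.519e+07) = 77.42 dB(A).

77 dB(A)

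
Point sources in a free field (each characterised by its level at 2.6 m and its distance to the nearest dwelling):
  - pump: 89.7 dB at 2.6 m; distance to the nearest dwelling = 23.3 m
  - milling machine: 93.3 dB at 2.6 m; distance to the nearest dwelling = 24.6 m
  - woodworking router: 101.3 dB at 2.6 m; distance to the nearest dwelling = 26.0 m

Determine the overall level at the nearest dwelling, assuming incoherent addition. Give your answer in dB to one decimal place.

82.3 dB

First find each source's level at the receiver (point-source: −20·log₁₀(r/r_ref)), then combine on an intensity basis.
pump: 89.7 − 20·log₁₀(23.3/2.6) = 89.7 − 19.05 = 70.65 dB.
milling machine: 93.3 − 20·log₁₀(24.6/2.6) = 93.3 − 19.52 = 73.78 dB.
woodworking router: 101.3 − 20·log₁₀(26.0/2.6) = 101.3 − 20.00 = 81.30 dB.
Σ 10^(L/10) = 1.704e+08 → L_total = 10·log₁₀(1.704e+08) = 82.31 dB.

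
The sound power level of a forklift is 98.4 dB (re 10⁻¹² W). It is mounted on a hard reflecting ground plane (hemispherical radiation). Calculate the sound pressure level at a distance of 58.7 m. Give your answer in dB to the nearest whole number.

The power spreads over a hemisphere of area 2π·r², so L_p = L_w − 10·log₁₀(2π·r²).
2π·r² = 2.165e+04 m², 10·log₁₀ of that is 43.355 dB.
L_p = 98.4 − 43.355 = 55.05 dB.

55 dB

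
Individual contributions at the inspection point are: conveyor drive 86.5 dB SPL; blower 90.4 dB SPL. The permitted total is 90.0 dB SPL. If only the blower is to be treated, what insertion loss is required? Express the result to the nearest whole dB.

Everything except the blower sums to 10^(86.5/10) = 4.467e+08 in linear terms, 86.50 dB SPL.
To meet 90.0 dB SPL overall, the treated blower may contribute at most 10^(90.0/10) − 4.467e+08 = 5.533e+08, i.e. 87.43 dB SPL.
So the blower must be reduced from 90.4 to 87.43 dB SPL: IL = 2.97 dB.

3 dB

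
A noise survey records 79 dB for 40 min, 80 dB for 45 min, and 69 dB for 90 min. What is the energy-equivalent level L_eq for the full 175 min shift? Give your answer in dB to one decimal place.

76.8 dB

Weight each interval's intensity by its duration and average over T = 175 min:
Σ tᵢ·10^(Lᵢ/10) = 40·10^(79/10) + 45·10^(80/10) + 90·10^(69/10) = 8.392e+09.
L_eq = 10·log₁₀(8.392e+09/175) = 76.81 dB.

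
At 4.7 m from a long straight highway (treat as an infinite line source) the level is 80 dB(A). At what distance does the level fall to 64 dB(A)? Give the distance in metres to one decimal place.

Line-source spreading drops the level by 10·log₁₀(r₂/r₁); inverting, r₂/r₁ = 10^(ΔL/10).
r₂ = 4.7·10^((80−64)/10) = 4.7·10^(16.0/10) = 187.11 m.

187.1 m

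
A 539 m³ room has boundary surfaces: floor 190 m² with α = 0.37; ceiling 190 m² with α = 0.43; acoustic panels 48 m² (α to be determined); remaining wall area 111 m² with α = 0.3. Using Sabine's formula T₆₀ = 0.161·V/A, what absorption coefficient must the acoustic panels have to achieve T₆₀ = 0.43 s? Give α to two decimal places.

0.34

From T₆₀ = 0.161·V/A, the target T₆₀ = 0.43 s needs A = 0.161·539/0.43 = 201.81 m².
Absorption from the other surfaces = 190·0.37 + 190·0.43 + 111·0.3 = 185.30 m², so the acoustic panels must supply 16.51 m² over 48 m².
α = 16.51/48 = 0.344.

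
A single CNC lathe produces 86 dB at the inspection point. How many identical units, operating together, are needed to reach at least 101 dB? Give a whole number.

The shortfall is 101 − 86 = 15.0 dB, and N units add 10·log₁₀ N, so need 10·log₁₀ N ≥ 15.0.
N ≥ 10^(15.0/10) = 31.623, so N = 32.

32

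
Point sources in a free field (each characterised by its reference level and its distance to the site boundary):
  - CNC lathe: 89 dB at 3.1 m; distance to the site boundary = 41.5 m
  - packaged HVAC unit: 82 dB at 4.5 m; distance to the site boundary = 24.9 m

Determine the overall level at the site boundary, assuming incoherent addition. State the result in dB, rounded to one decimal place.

First find each source's level at the receiver (point-source: −20·log₁₀(r/r_ref)), then combine on an intensity basis.
CNC lathe: 89 − 20·log₁₀(41.5/3.1) = 89 − 22.53 = 66.47 dB.
packaged HVAC unit: 82 − 20·log₁₀(24.9/4.5) = 82 − 14.86 = 67.14 dB.
Σ 10^(L/10) = 9.609e+06 → L_total = 10·log₁₀(9.609e+06) = 69.83 dB.

69.8 dB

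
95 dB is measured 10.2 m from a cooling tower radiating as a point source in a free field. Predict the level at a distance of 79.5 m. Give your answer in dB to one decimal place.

77.2 dB

For a point source, L₂ = L₁ − 20·log₁₀(r₂/r₁).
L₂ = 95 − 20·log₁₀(79.5/10.2) = 95 − 17.835 = 77.16 dB.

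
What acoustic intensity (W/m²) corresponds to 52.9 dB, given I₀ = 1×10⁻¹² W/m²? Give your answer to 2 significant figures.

I = I₀·10^(L/10) = 10⁻¹² × 10^(52.9/10) = 10^(-6.710).

1.9e-07 W/m²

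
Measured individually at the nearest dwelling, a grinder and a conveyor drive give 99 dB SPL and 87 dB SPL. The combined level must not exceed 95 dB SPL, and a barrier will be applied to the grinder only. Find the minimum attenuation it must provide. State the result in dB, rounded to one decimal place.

Fixed contribution from the other source: Σ 10^(L/10) = 10^(87/10) = 5.012e+08 (87.00 dB SPL).
The limit corresponds to 10^(95/10) = 3.162e+09; subtracting the fixed part leaves 2.661e+09 for the grinder, i.e. 94.25 dB SPL.
So the grinder must be reduced from 99 to 94.25 dB SPL: IL = 4.75 dB.

4.7 dB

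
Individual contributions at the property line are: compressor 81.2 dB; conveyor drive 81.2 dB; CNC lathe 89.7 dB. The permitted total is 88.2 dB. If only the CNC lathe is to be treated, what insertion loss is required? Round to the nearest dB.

4 dB

Fixed contribution from the other sources: Σ 10^(L/10) = 10^(81.2/10) + 10^(81.2/10) = 2.637e+08 (84.21 dB).
To meet 88.2 dB overall, the treated CNC lathe may contribute at most 10^(88.2/10) − 2.637e+08 = 3.970e+08, i.e. 85.99 dB.
Required insertion loss = 89.7 − 85.99 = 3.71 dB.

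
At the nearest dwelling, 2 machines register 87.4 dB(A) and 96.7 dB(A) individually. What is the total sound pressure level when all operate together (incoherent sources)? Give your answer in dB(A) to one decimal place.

97.2 dB(A)

Incoherent sources combine by intensity addition: L_total = 10·log₁₀(Σ 10^(L_i/10)).
Σ 10^(L/10) = 10^(87.4/10) + 10^(96.7/10) = 5.227e+09.
L_total = 10·log₁₀(5.227e+09) = 97.18 dB(A).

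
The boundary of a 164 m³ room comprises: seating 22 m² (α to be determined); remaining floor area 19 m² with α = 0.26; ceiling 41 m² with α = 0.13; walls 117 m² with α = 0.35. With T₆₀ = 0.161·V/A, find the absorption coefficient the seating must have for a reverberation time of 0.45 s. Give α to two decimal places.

A = 0.161·V/T₆₀ = 0.161·164/0.45 = 58.68 m² sabins.
Absorption from the other surfaces = 19·0.26 + 41·0.13 + 117·0.35 = 51.22 m², so the seating must supply 7.46 m² over 22 m².
α = 7.46/22 = 0.339.

0.34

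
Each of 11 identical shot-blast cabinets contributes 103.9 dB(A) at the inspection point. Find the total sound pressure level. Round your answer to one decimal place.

114.3 dB(A)

L_total = L₁ + 10·log₁₀ N for N identical incoherent sources.
L_total = 103.9 + 10·log₁₀(11) = 103.9 + 10.414 = 114.31 dB(A).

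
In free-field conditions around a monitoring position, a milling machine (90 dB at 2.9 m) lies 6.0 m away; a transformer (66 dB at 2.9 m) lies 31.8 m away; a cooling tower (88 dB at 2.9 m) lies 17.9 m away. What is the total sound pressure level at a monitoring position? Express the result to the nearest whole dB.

84 dB

Apply inverse-square spreading to bring every level to the receiver, then sum 10^(L/10).
milling machine: 90 − 20·log₁₀(6.0/2.9) = 90 − 6.32 = 83.68 dB.
transformer: 66 − 20·log₁₀(31.8/2.9) = 66 − 20.80 = 45.20 dB.
cooling tower: 88 − 20·log₁₀(17.9/2.9) = 88 − 15.81 = 72.19 dB.
Σ 10^(L/10) = 2.502e+08 → L_total = 10·log₁₀(2.502e+08) = 83.98 dB.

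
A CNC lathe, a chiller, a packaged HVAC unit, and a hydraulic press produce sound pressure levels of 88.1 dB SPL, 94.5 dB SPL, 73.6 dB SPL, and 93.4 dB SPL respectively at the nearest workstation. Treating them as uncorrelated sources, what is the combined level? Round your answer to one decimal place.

97.5 dB SPL

Incoherent sources combine by intensity addition: L_total = 10·log₁₀(Σ 10^(L_i/10)).
Σ 10^(L/10) = 10^(88.1/10) + 10^(94.5/10) + 10^(73.6/10) + 10^(93.4/10) = 5.675e+09.
L_total = 10·log₁₀(5.675e+09) = 97.54 dB SPL.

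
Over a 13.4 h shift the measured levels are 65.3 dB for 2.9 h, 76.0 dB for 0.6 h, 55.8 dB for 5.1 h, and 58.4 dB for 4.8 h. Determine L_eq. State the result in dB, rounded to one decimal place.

64.6 dB

Weight each interval's intensity by its duration and average over T = 13.4 h:
Σ tᵢ·10^(Lᵢ/10) = 2.9·10^(65.3/10) + 0.6·10^(76.0/10) + 5.1·10^(55.8/10) + 4.8·10^(58.4/10) = 3.897e+07.
L_eq = 10·log₁₀(3.897e+07/13.4) = 64.64 dB.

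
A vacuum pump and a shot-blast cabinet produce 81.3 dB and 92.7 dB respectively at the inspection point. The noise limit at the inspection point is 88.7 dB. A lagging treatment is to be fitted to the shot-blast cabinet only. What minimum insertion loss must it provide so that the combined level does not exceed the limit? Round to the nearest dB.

5 dB

Fixed contribution from the other source: Σ 10^(L/10) = 10^(81.3/10) = 1.349e+08 (81.30 dB).
To meet 88.7 dB overall, the treated shot-blast cabinet may contribute at most 10^(88.7/10) − 1.349e+08 = 6.064e+08, i.e. 87.83 dB.
So the shot-blast cabinet must be reduced from 92.7 to 87.83 dB: IL = 4.87 dB.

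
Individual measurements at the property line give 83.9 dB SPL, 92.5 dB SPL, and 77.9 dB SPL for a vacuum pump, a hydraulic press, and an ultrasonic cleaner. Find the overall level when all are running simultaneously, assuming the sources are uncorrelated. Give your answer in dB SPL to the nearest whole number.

Incoherent sources combine by intensity addition: L_total = 10·log₁₀(Σ 10^(L_i/10)).
Σ 10^(L/10) = 10^(83.9/10) + 10^(92.5/10) + 10^(77.9/10) = 2.085e+09.
L_total = 10·log₁₀(2.085e+09) = 93.19 dB SPL.

93 dB SPL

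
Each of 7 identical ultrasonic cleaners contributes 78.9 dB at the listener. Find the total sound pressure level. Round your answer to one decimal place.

87.4 dB

L_total = L₁ + 10·log₁₀ N for N identical incoherent sources.
L_total = 78.9 + 10·log₁₀(7) = 78.9 + 8.451 = 87.35 dB.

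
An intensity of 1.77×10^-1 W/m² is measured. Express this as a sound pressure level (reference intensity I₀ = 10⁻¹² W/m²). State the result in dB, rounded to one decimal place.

112.5 dB

Dividing by I₀ shifts the exponent by 12: I/I₀ = 1.77×10^11.
L = 10·(0.2480 + 11) = 112.48 dB.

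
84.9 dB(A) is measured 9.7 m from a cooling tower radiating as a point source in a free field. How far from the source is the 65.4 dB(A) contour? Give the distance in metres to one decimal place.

91.6 m

For a point source L₁ − L₂ = 20·log₁₀(r₂/r₁), so r₂ = r₁·10^((L₁−L₂)/20).
r₂ = 9.7·10^((84.9−65.4)/20) = 9.7·10^(19.5/20) = 91.57 m.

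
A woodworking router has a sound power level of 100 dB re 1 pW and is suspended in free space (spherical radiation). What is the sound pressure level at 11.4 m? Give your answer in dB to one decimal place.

67.9 dB

The power spreads over a sphere of area 4π·r², so L_p = L_w − 10·log₁₀(4π·r²).
4π·r² = 1633 m², 10·log₁₀ of that is 32.130 dB.
L_p = 100 − 32.130 = 67.87 dB.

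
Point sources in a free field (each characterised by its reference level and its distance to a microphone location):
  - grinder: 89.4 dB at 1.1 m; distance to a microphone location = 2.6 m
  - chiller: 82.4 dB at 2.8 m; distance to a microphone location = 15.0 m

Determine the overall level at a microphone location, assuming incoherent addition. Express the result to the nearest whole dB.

Propagate each source to the receiver with L = L_ref − 20·log₁₀(r/r_ref), then add intensities.
grinder: 89.4 − 20·log₁₀(2.6/1.1) = 89.4 − 7.47 = 81.93 dB.
chiller: 82.4 − 20·log₁₀(15.0/2.8) = 82.4 − 14.58 = 67.82 dB.
Σ 10^(L/10) = 1.620e+08 → L_total = 10·log₁₀(1.620e+08) = 82.09 dB.

82 dB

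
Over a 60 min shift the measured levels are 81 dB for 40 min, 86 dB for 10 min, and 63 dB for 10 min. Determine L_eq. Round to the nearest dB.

The energy average is taken in the linear domain: L_eq = 10·log₁₀[(Σ tᵢ·10^(Lᵢ/10))/T], T = 60 min.
Σ tᵢ·10^(Lᵢ/10) = 40·10^(81/10) + 10·10^(86/10) + 10·10^(63/10) = 9.037e+09.
L_eq = 10·log₁₀(9.037e+09/60) = 81.78 dB.

82 dB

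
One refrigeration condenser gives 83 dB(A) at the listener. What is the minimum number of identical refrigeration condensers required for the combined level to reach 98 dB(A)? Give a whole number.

N identical sources give L₁ + 10·log₁₀ N, so require 10·log₁₀ N ≥ 98 − 83 = 15.0 dB.
N ≥ 10^(15.0/10) = 31.623, so N = 32.

32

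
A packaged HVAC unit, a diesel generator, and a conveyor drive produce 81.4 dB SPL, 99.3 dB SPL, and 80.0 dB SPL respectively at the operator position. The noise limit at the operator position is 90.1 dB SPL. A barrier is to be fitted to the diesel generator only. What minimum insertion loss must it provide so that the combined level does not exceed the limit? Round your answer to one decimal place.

Fixed contribution from the other sources: Σ 10^(L/10) = 10^(81.4/10) + 10^(80.0/10) = 2.380e+08 (83.77 dB SPL).
To meet 90.1 dB SPL overall, the treated diesel generator may contribute at most 10^(90.1/10) − 2.380e+08 = 7.853e+08, i.e. 88.95 dB SPL.
So the diesel generator must be reduced from 99.3 to 88.95 dB SPL: IL = 10.35 dB.

10.3 dB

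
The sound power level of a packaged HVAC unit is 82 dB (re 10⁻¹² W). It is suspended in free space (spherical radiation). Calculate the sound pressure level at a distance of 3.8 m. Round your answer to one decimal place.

59.4 dB

L_p = L_w − 10·log₁₀(4π·r²) with r = 3.8 m.
4π·r² = 181.5 m², 10·log₁₀ of that is 22.588 dB.
L_p = 82 − 22.588 = 59.41 dB.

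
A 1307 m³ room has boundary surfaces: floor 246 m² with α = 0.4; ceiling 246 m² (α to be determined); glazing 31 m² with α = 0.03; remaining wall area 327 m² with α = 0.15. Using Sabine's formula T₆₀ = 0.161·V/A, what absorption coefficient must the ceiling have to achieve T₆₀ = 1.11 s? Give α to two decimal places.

0.17

From T₆₀ = 0.161·V/A, the target T₆₀ = 1.11 s needs A = 0.161·1307/1.11 = 189.57 m².
Absorption from the other surfaces = 246·0.4 + 31·0.03 + 327·0.15 = 148.38 m², so the ceiling must supply 41.19 m² over 246 m².
α = 41.19/246 = 0.167.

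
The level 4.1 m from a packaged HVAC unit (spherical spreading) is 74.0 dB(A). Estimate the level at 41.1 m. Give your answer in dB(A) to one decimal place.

For a point source, L₂ = L₁ − 20·log₁₀(r₂/r₁).
L₂ = 74.0 − 20·log₁₀(41.1/4.1) = 74.0 − 20.021 = 53.98 dB(A).

54.0 dB(A)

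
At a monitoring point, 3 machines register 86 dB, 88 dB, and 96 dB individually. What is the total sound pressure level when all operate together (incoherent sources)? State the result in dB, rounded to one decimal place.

For uncorrelated sources the intensities add, so convert each level to linear form, sum, and take 10·log₁₀ of the total.
Σ 10^(L/10) = 10^(86/10) + 10^(88/10) + 10^(96/10) = 5.010e+09.
L_total = 10·log₁₀(5.010e+09) = 97.00 dB.

97.0 dB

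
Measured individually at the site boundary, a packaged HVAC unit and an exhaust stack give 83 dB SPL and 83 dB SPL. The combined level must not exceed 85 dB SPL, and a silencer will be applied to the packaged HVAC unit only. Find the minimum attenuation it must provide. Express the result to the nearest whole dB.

Everything except the packaged HVAC unit sums to 10^(83/10) = 1.995e+08 in linear terms, 83.00 dB SPL.
To meet 85 dB SPL overall, the treated packaged HVAC unit may contribute at most 10^(85/10) − 1.995e+08 = 1.167e+08, i.e. 80.67 dB SPL.
So the packaged HVAC unit must be reduced from 83 to 80.67 dB SPL: IL = 2.33 dB.

2 dB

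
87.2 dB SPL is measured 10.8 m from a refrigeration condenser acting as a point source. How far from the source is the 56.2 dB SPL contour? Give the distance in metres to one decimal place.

The 31.0 dB drop corresponds to a distance ratio of 10^(31.0/20) for a point source.
r₂ = 10.8·10^((87.2−56.2)/20) = 10.8·10^(31.0/20) = 383.20 m.

383.2 m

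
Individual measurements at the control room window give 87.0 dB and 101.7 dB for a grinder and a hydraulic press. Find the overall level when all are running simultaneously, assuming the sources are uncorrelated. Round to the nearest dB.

Incoherent sources combine by intensity addition: L_total = 10·log₁₀(Σ 10^(L_i/10)).
Σ 10^(L/10) = 10^(87.0/10) + 10^(101.7/10) = 1.529e+10.
L_total = 10·log₁₀(1.529e+10) = 101.84 dB.

102 dB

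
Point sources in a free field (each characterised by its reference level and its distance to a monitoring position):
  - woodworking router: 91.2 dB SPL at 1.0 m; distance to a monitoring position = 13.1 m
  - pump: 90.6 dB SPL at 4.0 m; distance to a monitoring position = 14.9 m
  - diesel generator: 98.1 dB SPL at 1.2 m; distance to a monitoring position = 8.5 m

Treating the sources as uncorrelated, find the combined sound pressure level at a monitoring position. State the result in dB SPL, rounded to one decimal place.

First find each source's level at the receiver (point-source: −20·log₁₀(r/r_ref)), then combine on an intensity basis.
woodworking router: 91.2 − 20·log₁₀(13.1/1.0) = 91.2 − 22.35 = 68.85 dB SPL.
pump: 90.6 − 20·log₁₀(14.9/4.0) = 90.6 − 11.42 = 79.18 dB SPL.
diesel generator: 98.1 − 20·log₁₀(8.5/1.2) = 98.1 − 17.00 = 81.10 dB SPL.
Σ 10^(L/10) = 2.191e+08 → L_total = 10·log₁₀(2.191e+08) = 83.41 dB SPL.

83.4 dB SPL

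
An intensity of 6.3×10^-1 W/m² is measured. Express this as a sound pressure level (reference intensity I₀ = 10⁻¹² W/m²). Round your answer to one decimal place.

118.0 dB

I/I₀ = 6.3×10^-1/10⁻¹² = 6.3×10^11, and L = 10·log₁₀(I/I₀).
L = 10·(0.7993 + 11) = 117.99 dB.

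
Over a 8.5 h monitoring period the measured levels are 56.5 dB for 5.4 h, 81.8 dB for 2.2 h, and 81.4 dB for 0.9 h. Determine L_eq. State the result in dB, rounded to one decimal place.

77.3 dB

L_eq = 10·log₁₀[(1/T)·Σ tᵢ·10^(Lᵢ/10)] with T = 8.5 h.
Σ tᵢ·10^(Lᵢ/10) = 5.4·10^(56.5/10) + 2.2·10^(81.8/10) + 0.9·10^(81.4/10) = 4.596e+08.
L_eq = 10·log₁₀(4.596e+08/8.5) = 77.33 dB.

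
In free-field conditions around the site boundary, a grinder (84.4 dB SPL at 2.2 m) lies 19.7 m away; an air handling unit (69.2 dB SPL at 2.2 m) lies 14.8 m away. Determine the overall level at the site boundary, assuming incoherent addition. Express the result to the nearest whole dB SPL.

66 dB SPL

Propagate each source to the receiver with L = L_ref − 20·log₁₀(r/r_ref), then add intensities.
grinder: 84.4 − 20·log₁₀(19.7/2.2) = 84.4 − 19.04 = 65.36 dB SPL.
air handling unit: 69.2 − 20·log₁₀(14.8/2.2) = 69.2 − 16.56 = 52.64 dB SPL.
Σ 10^(L/10) = 3.619e+06 → L_total = 10·log₁₀(3.619e+06) = 65.59 dB SPL.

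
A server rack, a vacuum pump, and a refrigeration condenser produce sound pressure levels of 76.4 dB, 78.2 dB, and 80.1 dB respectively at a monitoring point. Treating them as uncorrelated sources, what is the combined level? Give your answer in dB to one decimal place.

For uncorrelated sources the intensities add, so convert each level to linear form, sum, and take 10·log₁₀ of the total.
Σ 10^(L/10) = 10^(76.4/10) + 10^(78.2/10) + 10^(80.1/10) = 2.121e+08.
L_total = 10·log₁₀(2.121e+08) = 83.26 dB.

83.3 dB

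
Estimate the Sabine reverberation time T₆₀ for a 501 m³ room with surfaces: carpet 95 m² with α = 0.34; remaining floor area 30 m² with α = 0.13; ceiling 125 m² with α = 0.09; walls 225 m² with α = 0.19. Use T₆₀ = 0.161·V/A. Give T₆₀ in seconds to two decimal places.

0.89 s

Total absorption A = 95·0.34 + 30·0.13 + 125·0.09 + 225·0.19 = 90.20 m² sabins.
T₆₀ = 0.161 × 501 / 90.20 = 0.894 s.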